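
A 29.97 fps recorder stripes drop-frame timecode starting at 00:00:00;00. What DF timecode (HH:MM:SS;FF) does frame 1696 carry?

Each 10-minute DF block holds 10 × 60 × 30 − 9 × 2 = 17982 frames. 1696 ÷ 17982 → 0 full blocks, remainder 1696.
Within the partial block the first minute is 1800 frames and each further minute 1798, so 0 further minute boundaries passed. Total skipped labels = 18 × 0 + 2 × 0 = 0.
Non-drop label index = 1696 + 0 = 1696; at 30 labels/s that is 00:00:56:16, i.e. DF 00:00:56;16.

00:00:56;16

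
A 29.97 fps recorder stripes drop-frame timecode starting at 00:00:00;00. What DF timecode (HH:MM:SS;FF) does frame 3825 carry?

Each 10-minute DF block holds 10 × 60 × 30 − 9 × 2 = 17982 frames. 3825 ÷ 17982 → 0 full blocks, remainder 3825.
Within the partial block the first minute is 1800 frames and each further minute 1798, so 2 further minute boundaries passed. Total skipped labels = 18 × 0 + 2 × 2 = 4.
Non-drop label index = 3825 + 4 = 3829; at 30 labels/s that is 00:02:07:19, i.e. DF 00:02:07;19.

00:02:07;19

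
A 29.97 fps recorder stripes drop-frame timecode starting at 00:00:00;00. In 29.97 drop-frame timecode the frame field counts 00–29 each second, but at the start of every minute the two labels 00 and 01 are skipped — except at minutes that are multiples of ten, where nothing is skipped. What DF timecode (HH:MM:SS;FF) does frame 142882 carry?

Each 10-minute DF block holds 10 × 60 × 30 − 9 × 2 = 17982 frames. 142882 ÷ 17982 → 7 full blocks, remainder 17008.
Within the partial block the first minute is 1800 frames and each further minute 1798, so 9 further minute boundaries passed. Total skipped labels = 18 × 7 + 2 × 9 = 144.
Non-drop label index = 142882 + 144 = 143026; at 30 labels/s that is 01:19:27:16, i.e. DF 01:19:27;16.

01:19:27;16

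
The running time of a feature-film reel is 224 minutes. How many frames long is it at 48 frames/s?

224 min = 13440 s.
Frames = 13440 × 48 = 645120.

645120 frames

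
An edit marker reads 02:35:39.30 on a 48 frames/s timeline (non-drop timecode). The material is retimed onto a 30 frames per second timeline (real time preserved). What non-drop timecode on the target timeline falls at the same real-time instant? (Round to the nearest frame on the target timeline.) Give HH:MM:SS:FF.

Source frame index: (2×3600 + 35×60 + 39) × 48 + 30 = 448302.
Real time: 448302 / (48) = 74717/8 s.
Target frame: (74717/8) × (30) = 1120755/4 ≈ 280188.750 → 280189.
At 30 labels/s: frame 280189 → 02:35:39:19.

02:35:39:19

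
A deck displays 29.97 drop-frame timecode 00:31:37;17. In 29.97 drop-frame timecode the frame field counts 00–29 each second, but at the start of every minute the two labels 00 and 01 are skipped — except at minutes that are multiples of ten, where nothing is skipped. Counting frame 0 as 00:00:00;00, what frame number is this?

Complete 10-minute blocks: 3, each 17982 frames → 53946.
Remaining 1 whole minute in the current block: 1800 + 0 × 1798 = 1800 frames.
Within the current minute: 37 × 30 + 17 − 2 = 1125 (labels ;00/;01 skipped at this minute). Total = 53946 + 1800 + 1125 = 56871.

56871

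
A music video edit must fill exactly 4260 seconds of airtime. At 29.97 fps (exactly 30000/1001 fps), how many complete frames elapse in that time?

127672 frames

Frames = 4260 × 30000/1001 = 127800000/1001 ≈ 127672.3277.
Complete frames: 127672.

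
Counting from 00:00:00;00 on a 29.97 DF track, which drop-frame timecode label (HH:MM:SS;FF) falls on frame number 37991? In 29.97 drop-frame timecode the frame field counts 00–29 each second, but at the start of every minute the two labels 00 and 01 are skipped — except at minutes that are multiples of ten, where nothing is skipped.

Each 10-minute DF block holds 10 × 60 × 30 − 9 × 2 = 17982 frames. 37991 ÷ 17982 → 2 full blocks, remainder 2027.
Within the partial block the first minute is 1800 frames and each further minute 1798, so 1 further minute boundary passed. Total skipped labels = 18 × 2 + 2 × 1 = 38.
Non-drop label index = 37991 + 38 = 38029; at 30 labels/s that is 00:21:07:19, i.e. DF 00:21:07;19.

00:21:07;19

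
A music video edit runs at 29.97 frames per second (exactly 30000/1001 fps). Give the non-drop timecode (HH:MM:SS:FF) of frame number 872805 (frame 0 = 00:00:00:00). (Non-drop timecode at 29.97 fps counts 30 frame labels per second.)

872805 ÷ 30 = 29093 full seconds, remainder 15 frames.
29093 s = 8 h 4 min 53 s.
Timecode: 08:04:53:15.

08:04:53:15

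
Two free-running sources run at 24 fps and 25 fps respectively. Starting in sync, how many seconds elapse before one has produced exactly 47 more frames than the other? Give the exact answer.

The gap grows by |25 − 24| = 1 frame per second.
Time for a 47-frame gap: 47 ÷ (1) = 47 s.

47 seconds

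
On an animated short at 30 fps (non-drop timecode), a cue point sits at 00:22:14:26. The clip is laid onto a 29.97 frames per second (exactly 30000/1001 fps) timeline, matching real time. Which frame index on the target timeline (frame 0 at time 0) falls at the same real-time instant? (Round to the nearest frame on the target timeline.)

frame 40006

Source frame index: (0×3600 + 22×60 + 14) × 30 + 26 = 40046.
Real time: 40046 / (30) = 20023/15 s.
Target frame: (20023/15) × (30000/1001) = 40046000/1001 ≈ 40005.994 → 40006.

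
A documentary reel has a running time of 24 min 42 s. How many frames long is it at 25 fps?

37050 frames

24 min 42 s = 1482 s.
Frames = 1482 × 25 = 37050.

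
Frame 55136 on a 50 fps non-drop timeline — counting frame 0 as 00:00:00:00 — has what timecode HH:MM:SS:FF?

00:18:22:36

55136 ÷ 50 = 1102 full seconds, remainder 36 frames.
1102 s = 0 h 18 min 22 s.
Timecode: 00:18:22:36.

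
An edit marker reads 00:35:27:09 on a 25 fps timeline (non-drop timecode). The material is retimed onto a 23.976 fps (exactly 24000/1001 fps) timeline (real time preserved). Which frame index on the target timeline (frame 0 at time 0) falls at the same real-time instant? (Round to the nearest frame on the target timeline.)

Source frame index: (0×3600 + 35×60 + 27) × 25 + 9 = 53184.
Real time: 53184 / (25) = 53184/25 s.
Target frame: (53184/25) × (24000/1001) = 51056640/1001 ≈ 51005.634 → 51006.

frame 51006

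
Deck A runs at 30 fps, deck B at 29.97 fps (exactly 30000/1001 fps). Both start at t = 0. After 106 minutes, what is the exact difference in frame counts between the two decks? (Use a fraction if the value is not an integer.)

106 min = 6360 s.
A emits 30 × 6360 = 190800 frames; B emits 30000/1001 × 6360 = 190800000/1001.
Difference = 190800/1001 frames (≈ 190.6094); B is behind A.

190800/1001 frames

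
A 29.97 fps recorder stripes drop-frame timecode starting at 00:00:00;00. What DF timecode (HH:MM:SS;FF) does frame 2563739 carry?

23:45:43;15

Ten DF minutes hold 17982 frames, so frame 2563739 lies in block 142 (frames 2553444–2571425) with 10295 frames into that block.
The block's first minute is 1800 frames and the rest 1798 each; 10295 frames reaches minute 5, so 142 × 18 + 5 × 2 = 2566 labels have been skipped so far.
Adding those back, label number 2563739 + 2566 = 2566305 at 30 labels/s is 85543 s + 15 f = 23 h 45 min 43 s frame 15, i.e. 23:45:43;15.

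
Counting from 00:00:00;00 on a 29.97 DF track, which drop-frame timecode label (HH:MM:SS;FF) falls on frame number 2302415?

21:20:23;29

Ten DF minutes hold 17982 frames, so frame 2302415 lies in block 128 (frames 2301696–2319677) with 719 frames into that block.
The block's first minute is 1800 frames and the rest 1798 each; 719 frames reaches minute 0, so 128 × 18 + 0 × 2 = 2304 labels have been skipped so far.
Adding those back, label number 2302415 + 2304 = 2304719 at 30 labels/s is 76823 s + 29 f = 21 h 20 min 23 s frame 29, i.e. 21:20:23;29.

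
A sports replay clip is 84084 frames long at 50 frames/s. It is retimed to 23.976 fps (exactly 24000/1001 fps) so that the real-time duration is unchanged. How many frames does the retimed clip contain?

Target frames = source frames × (target rate / source rate) = 84084 × (24000/1001)/(50) = 84084 × 480/1001 = 40320.

40320 frames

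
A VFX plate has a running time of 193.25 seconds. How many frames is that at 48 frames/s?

9276 frames

Frames = 193.25 × 48 = 9276.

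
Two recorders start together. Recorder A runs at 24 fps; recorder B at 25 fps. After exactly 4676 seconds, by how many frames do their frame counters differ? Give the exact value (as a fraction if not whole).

4676 frames

A emits 24 × 4676 = 112224 frames; B emits 25 × 4676 = 116900.
Difference = 4676 frames; B is ahead of A.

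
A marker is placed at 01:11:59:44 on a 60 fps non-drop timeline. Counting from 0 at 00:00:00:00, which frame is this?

Total seconds to the label: (1 × 3600 + 11 × 60 + 59) = 4319.
Frame index = 4319 × 60 + 44 = 259184.

259184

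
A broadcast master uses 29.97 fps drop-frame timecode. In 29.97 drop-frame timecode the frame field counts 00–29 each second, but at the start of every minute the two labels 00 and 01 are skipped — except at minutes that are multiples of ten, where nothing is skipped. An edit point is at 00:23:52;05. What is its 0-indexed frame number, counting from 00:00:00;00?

42923

Complete 10-minute blocks: 2, each 17982 frames → 35964.
Remaining 3 whole minutes in the current block: 1800 + 2 × 1798 = 5396 frames.
Within the current minute: 52 × 30 + 5 − 2 = 1563 (labels ;00/;01 skipped at this minute). Total = 35964 + 5396 + 1563 = 42923.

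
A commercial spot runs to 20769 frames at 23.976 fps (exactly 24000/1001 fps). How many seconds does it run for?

Running time = 20769 / (24000/1001) = 866.240375 s.

866.240375 seconds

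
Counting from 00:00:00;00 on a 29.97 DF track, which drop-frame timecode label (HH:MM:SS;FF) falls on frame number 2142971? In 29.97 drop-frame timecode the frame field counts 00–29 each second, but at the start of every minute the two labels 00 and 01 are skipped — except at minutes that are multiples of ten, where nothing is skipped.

Ten DF minutes hold 17982 frames, so frame 2142971 lies in block 119 (frames 2139858–2157839) with 3113 frames into that block.
The block's first minute is 1800 frames and the rest 1798 each; 3113 frames reaches minute 1, so 119 × 18 + 1 × 2 = 2144 labels have been skipped so far.
Adding those back, label number 2142971 + 2144 = 2145115 at 30 labels/s is 71503 s + 25 f = 19 h 51 min 43 s frame 25, i.e. 19:51:43;25.

19:51:43;25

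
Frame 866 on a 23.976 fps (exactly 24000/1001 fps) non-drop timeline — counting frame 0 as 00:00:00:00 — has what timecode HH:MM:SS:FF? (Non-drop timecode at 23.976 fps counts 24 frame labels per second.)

00:00:36:02

866 ÷ 24 = 36 full seconds, remainder 2 frames.
36 s = 0 h 0 min 36 s.
Timecode: 00:00:36:02.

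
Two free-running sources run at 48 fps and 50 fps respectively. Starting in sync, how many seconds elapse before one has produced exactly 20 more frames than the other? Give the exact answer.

The gap grows by |50 − 48| = 2 frames per second.
Time for a 20-frame gap: 20 ÷ (2) = 10 s.

10 seconds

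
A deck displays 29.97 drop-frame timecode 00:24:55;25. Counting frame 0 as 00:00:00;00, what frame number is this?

Complete 10-minute blocks: 2, each 17982 frames → 35964.
Remaining 4 whole minutes in the current block: 1800 + 3 × 1798 = 7194 frames.
Within the current minute: 55 × 30 + 25 − 2 = 1673 (labels ;00/;01 skipped at this minute). Total = 35964 + 7194 + 1673 = 44831.

44831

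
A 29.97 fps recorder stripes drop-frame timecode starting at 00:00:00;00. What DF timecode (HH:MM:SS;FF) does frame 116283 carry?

01:04:39;29

Each 10-minute DF block holds 10 × 60 × 30 − 9 × 2 = 17982 frames. 116283 ÷ 17982 → 6 full blocks, remainder 8391.
Within the partial block the first minute is 1800 frames and each further minute 1798, so 4 further minute boundaries passed. Total skipped labels = 18 × 6 + 2 × 4 = 116.
Non-drop label index = 116283 + 116 = 116399; at 30 labels/s that is 01:04:39:29, i.e. DF 01:04:39;29.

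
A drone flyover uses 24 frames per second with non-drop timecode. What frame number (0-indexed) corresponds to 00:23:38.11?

frame 34043

Total seconds to the label: (0 × 3600 + 23 × 60 + 38) = 1418.
Frame index = 1418 × 24 + 11 = 34043.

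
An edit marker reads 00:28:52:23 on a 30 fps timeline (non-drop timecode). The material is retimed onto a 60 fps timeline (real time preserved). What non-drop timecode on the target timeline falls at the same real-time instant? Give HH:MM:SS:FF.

00:28:52:46

Source frame index: (0×3600 + 28×60 + 52) × 30 + 23 = 51983.
Real time: 51983 / (30) = 51983/30 s.
Target frame: (51983/30) × (60) = 103966.
At 60 labels/s: frame 103966 → 00:28:52:46.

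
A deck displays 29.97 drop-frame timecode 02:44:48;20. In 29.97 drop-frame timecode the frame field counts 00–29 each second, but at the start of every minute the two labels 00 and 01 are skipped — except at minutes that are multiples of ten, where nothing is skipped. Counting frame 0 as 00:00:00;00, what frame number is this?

296364

Complete 10-minute blocks: 16, each 17982 frames → 287712.
Remaining 4 whole minutes in the current block: 1800 + 3 × 1798 = 7194 frames.
Within the current minute: 48 × 30 + 20 − 2 = 1458 (labels ;00/;01 skipped at this minute). Total = 287712 + 7194 + 1458 = 296364.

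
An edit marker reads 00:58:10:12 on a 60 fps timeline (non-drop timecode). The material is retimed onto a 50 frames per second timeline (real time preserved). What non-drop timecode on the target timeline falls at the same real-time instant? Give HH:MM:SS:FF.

00:58:10:10

Source frame index: (0×3600 + 58×60 + 10) × 60 + 12 = 209412.
Real time: 209412 / (60) = 17451/5 s.
Target frame: (17451/5) × (50) = 174510.
At 50 labels/s: frame 174510 → 00:58:10:10.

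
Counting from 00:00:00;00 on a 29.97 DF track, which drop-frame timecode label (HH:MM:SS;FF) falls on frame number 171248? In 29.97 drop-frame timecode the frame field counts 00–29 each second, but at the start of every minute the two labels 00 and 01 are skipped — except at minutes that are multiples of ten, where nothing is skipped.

01:35:14;00

Ten DF minutes hold 17982 frames, so frame 171248 lies in block 9 (frames 161838–179819) with 9410 frames into that block.
The block's first minute is 1800 frames and the rest 1798 each; 9410 frames reaches minute 5, so 9 × 18 + 5 × 2 = 172 labels have been skipped so far.
Adding those back, label number 171248 + 172 = 171420 at 30 labels/s is 5714 s + 0 f = 1 h 35 min 14 s frame 0, i.e. 01:35:14;00.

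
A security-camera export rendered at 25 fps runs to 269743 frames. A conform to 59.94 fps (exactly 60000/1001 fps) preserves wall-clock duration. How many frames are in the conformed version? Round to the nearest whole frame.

646736 frames

Frames at target rate = 269743 × (60000/1001) / (25) = 647383200/1001 ≈ 646736.464.
Nearest whole frame: 646736.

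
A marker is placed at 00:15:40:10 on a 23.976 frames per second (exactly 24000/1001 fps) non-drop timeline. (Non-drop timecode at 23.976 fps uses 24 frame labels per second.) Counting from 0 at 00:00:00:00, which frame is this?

Total seconds to the label: (0 × 3600 + 15 × 60 + 40) = 940.
Frame index = 940 × 24 + 10 = 22570.

22570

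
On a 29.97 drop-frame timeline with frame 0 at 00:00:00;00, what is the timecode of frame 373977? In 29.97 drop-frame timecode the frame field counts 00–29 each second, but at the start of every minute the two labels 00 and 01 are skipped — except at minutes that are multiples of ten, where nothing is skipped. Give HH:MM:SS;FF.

Each 10-minute DF block holds 10 × 60 × 30 − 9 × 2 = 17982 frames. 373977 ÷ 17982 → 20 full blocks, remainder 14337.
Within the partial block the first minute is 1800 frames and each further minute 1798, so 7 further minute boundaries passed. Total skipped labels = 18 × 20 + 2 × 7 = 374.
Non-drop label index = 373977 + 374 = 374351; at 30 labels/s that is 03:27:58:11, i.e. DF 03:27:58;11.

03:27:58;11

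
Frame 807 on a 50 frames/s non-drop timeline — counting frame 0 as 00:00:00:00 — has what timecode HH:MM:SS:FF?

807 ÷ 50 = 16 full seconds, remainder 7 frames.
16 s = 0 h 0 min 16 s.
Timecode: 00:00:16:07.

00:00:16:07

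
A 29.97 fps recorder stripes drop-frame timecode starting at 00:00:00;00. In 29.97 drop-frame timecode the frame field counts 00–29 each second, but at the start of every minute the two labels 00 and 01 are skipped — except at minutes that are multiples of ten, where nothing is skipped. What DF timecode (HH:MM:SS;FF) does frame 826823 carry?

07:39:48;11

Each 10-minute DF block holds 10 × 60 × 30 − 9 × 2 = 17982 frames. 826823 ÷ 17982 → 45 full blocks, remainder 17633.
Within the partial block the first minute is 1800 frames and each further minute 1798, so 9 further minute boundaries passed. Total skipped labels = 18 × 45 + 2 × 9 = 828.
Non-drop label index = 826823 + 828 = 827651; at 30 labels/s that is 07:39:48:11, i.e. DF 07:39:48;11.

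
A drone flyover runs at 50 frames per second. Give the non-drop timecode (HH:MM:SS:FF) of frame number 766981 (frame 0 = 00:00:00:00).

766981 ÷ 50 = 15339 full seconds, remainder 31 frames.
15339 s = 4 h 15 min 39 s.
Timecode: 04:15:39:31.

04:15:39:31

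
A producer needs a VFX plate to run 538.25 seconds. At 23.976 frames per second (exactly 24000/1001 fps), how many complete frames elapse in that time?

Frames = 538.25 × 24000/1001 = 12918000/1001 ≈ 12905.0949.
Complete frames: 12905.

12905 frames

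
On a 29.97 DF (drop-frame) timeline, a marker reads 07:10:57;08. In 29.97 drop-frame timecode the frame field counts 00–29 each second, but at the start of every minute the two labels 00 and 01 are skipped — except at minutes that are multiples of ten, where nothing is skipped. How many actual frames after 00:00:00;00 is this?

Complete 10-minute blocks: 43, each 17982 frames → 773226.
Remaining 0 whole minutes in the current block: 0 frames.
Within the current minute: 57 × 30 + 8 = 1718. Total = 773226 + 0 + 1718 = 774944.

774944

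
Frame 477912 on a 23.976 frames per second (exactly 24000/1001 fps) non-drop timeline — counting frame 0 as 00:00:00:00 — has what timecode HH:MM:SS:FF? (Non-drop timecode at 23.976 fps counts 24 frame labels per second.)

477912 ÷ 24 = 19913 full seconds, remainder 0 frames.
19913 s = 5 h 31 min 53 s.
Timecode: 05:31:53:00.

05:31:53:00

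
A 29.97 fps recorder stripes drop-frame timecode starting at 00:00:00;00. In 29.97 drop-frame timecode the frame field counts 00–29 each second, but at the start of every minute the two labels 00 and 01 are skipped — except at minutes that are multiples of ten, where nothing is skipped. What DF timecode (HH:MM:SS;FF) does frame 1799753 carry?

16:40:51;23

Ten DF minutes hold 17982 frames, so frame 1799753 lies in block 100 (frames 1798200–1816181) with 1553 frames into that block.
The block's first minute is 1800 frames and the rest 1798 each; 1553 frames reaches minute 0, so 100 × 18 + 0 × 2 = 1800 labels have been skipped so far.
Adding those back, label number 1799753 + 1800 = 1801553 at 30 labels/s is 60051 s + 23 f = 16 h 40 min 51 s frame 23, i.e. 16:40:51;23.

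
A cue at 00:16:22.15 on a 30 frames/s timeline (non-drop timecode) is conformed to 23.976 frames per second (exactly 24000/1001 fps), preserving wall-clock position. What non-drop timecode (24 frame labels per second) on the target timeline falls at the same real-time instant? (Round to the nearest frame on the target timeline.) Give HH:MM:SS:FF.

00:16:21:12

Source frame index: (0×3600 + 16×60 + 22) × 30 + 15 = 29475.
Real time: 29475 / (30) = 1965/2 s.
Target frame: (1965/2) × (24000/1001) = 23580000/1001 ≈ 23556.444 → 23556.
At 24 labels/s: frame 23556 → 00:16:21:12.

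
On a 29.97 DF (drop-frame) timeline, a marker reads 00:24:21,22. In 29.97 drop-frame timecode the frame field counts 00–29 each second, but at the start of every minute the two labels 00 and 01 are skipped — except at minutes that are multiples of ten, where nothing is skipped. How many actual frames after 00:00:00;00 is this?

43808

Complete 10-minute blocks: 2, each 17982 frames → 35964.
Remaining 4 whole minutes in the current block: 1800 + 3 × 1798 = 7194 frames.
Within the current minute: 21 × 30 + 22 − 2 = 650 (labels ;00/;01 skipped at this minute). Total = 35964 + 7194 + 650 = 43808.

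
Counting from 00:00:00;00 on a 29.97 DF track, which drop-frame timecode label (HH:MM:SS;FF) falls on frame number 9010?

Ten DF minutes hold 17982 frames, so frame 9010 lies in block 0 (frames 0–17981) with 9010 frames into that block.
The block's first minute is 1800 frames and the rest 1798 each; 9010 frames reaches minute 5, so 0 × 18 + 5 × 2 = 10 labels have been skipped so far.
Adding those back, label number 9010 + 10 = 9020 at 30 labels/s is 300 s + 20 f = 0 h 5 min 0 s frame 20, i.e. 00:05:00;20.

00:05:00;20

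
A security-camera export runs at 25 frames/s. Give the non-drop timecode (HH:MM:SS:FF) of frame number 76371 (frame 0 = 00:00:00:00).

00:50:54:21

76371 ÷ 25 = 3054 full seconds, remainder 21 frames.
3054 s = 0 h 50 min 54 s.
Timecode: 00:50:54:21.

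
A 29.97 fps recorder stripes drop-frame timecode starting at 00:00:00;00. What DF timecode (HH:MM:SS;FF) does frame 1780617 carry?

Ten DF minutes hold 17982 frames, so frame 1780617 lies in block 99 (frames 1780218–1798199) with 399 frames into that block.
The block's first minute is 1800 frames and the rest 1798 each; 399 frames reaches minute 0, so 99 × 18 + 0 × 2 = 1782 labels have been skipped so far.
Adding those back, label number 1780617 + 1782 = 1782399 at 30 labels/s is 59413 s + 9 f = 16 h 30 min 13 s frame 9, i.e. 16:30:13;09.

16:30:13;09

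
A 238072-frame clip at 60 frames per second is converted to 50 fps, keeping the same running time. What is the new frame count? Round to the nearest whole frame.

Frames at target rate = 238072 × (50) / (60) = 595180/3 ≈ 198393.333.
Nearest whole frame: 198393.

198393 frames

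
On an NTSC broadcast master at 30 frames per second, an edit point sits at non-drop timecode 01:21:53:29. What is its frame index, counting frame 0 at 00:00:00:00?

147419

Total seconds to the label: (1 × 3600 + 21 × 60 + 53) = 4913.
Frame index = 4913 × 30 + 29 = 147419.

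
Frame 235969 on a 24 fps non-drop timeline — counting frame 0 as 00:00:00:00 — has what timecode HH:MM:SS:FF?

235969 ÷ 24 = 9832 full seconds, remainder 1 frame.
9832 s = 2 h 43 min 52 s.
Timecode: 02:43:52:01.

02:43:52:01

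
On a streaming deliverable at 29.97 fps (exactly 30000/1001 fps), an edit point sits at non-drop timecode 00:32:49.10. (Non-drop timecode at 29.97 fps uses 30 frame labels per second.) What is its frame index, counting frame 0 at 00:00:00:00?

Total seconds to the label: (0 × 3600 + 32 × 60 + 49) = 1969.
Frame index = 1969 × 30 + 10 = 59080.

59080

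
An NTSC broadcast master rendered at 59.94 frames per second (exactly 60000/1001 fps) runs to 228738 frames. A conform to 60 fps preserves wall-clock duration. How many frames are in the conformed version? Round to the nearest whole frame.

Frames at target rate = 228738 × (60) / (60000/1001) = 114483369/500 ≈ 228966.738.
Nearest whole frame: 228967.

228967 frames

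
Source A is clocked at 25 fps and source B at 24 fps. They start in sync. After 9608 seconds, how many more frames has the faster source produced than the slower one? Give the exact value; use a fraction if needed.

9608 frames

A emits 25 × 9608 = 240200 frames; B emits 24 × 9608 = 230592.
Difference = 9608 frames; B is behind A.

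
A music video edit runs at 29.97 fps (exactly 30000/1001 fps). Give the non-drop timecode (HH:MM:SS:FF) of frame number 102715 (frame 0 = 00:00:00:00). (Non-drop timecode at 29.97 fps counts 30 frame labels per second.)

00:57:03:25

102715 ÷ 30 = 3423 full seconds, remainder 25 frames.
3423 s = 0 h 57 min 3 s.
Timecode: 00:57:03:25.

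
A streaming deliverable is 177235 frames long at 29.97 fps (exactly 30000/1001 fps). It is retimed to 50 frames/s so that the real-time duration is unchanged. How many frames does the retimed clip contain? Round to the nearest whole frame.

Frames at target rate = 177235 × (50) / (30000/1001) = 35482447/120 ≈ 295687.058.
Nearest whole frame: 295687.

295687 frames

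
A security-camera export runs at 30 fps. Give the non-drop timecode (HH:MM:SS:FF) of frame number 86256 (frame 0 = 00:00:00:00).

00:47:55:06

86256 ÷ 30 = 2875 full seconds, remainder 6 frames.
2875 s = 0 h 47 min 55 s.
Timecode: 00:47:55:06.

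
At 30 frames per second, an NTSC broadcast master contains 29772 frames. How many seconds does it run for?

Running time = 29772 / (30) = 992.4 s.

992.4 seconds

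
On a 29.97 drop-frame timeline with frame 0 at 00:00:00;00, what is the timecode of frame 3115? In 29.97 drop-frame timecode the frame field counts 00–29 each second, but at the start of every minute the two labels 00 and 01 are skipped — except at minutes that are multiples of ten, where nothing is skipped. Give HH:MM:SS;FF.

00:01:43;27

Ten DF minutes hold 17982 frames, so frame 3115 lies in block 0 (frames 0–17981) with 3115 frames into that block.
The block's first minute is 1800 frames and the rest 1798 each; 3115 frames reaches minute 1, so 0 × 18 + 1 × 2 = 2 labels have been skipped so far.
Adding those back, label number 3115 + 2 = 3117 at 30 labels/s is 103 s + 27 f = 0 h 1 min 43 s frame 27, i.e. 00:01:43;27.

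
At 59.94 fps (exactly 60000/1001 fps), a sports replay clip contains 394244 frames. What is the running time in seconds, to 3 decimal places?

6577.304 seconds

Running time = 394244 × 1001/60000 = 98659561/15000 s ≈ 6577.304 s.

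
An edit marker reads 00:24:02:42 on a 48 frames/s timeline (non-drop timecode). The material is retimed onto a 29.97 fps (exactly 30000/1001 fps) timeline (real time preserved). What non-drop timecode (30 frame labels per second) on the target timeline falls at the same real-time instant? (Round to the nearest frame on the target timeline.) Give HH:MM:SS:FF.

Source frame index: (0×3600 + 24×60 + 2) × 48 + 42 = 69258.
Real time: 69258 / (48) = 11543/8 s.
Target frame: (11543/8) × (30000/1001) = 6183750/143 ≈ 43243.007 → 43243.
At 30 labels/s: frame 43243 → 00:24:01:13.

00:24:01:13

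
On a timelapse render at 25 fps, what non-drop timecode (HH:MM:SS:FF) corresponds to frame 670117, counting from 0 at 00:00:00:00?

670117 ÷ 25 = 26804 full seconds, remainder 17 frames.
26804 s = 7 h 26 min 44 s.
Timecode: 07:26:44:17.

07:26:44:17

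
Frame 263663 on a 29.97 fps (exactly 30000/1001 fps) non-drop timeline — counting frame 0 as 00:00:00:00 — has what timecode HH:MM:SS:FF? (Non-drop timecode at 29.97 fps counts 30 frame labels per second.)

02:26:28:23

263663 ÷ 30 = 8788 full seconds, remainder 23 frames.
8788 s = 2 h 26 min 28 s.
Timecode: 02:26:28:23.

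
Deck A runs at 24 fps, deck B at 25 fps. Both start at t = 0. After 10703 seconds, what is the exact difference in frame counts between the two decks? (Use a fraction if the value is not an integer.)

10703 frames

A emits 24 × 10703 = 256872 frames; B emits 25 × 10703 = 267575.
Difference = 10703 frames; B is ahead of A.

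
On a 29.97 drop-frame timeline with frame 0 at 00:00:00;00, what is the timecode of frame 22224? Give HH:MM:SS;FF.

00:12:21;16

Each 10-minute DF block holds 10 × 60 × 30 − 9 × 2 = 17982 frames. 22224 ÷ 17982 → 1 full block, remainder 4242.
Within the partial block the first minute is 1800 frames and each further minute 1798, so 2 further minute boundaries passed. Total skipped labels = 18 × 1 + 2 × 2 = 22.
Non-drop label index = 22224 + 22 = 22246; at 30 labels/s that is 00:12:21:16, i.e. DF 00:12:21;16.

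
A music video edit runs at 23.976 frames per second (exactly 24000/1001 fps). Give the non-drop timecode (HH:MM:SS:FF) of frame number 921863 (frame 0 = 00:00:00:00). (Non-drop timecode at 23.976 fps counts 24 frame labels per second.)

10:40:10:23

921863 ÷ 24 = 38410 full seconds, remainder 23 frames.
38410 s = 10 h 40 min 10 s.
Timecode: 10:40:10:23.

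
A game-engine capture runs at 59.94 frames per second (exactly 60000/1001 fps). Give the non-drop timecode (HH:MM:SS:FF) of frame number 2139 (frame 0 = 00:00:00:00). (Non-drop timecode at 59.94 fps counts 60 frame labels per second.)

00:00:35:39

2139 ÷ 60 = 35 full seconds, remainder 39 frames.
35 s = 0 h 0 min 35 s.
Timecode: 00:00:35:39.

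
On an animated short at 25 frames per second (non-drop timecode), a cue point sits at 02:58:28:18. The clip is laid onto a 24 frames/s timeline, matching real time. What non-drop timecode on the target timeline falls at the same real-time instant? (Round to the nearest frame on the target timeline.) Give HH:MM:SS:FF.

02:58:28:17

Source frame index: (2×3600 + 58×60 + 28) × 25 + 18 = 267718.
Real time: 267718 / (25) = 267718/25 s.
Target frame: (267718/25) × (24) = 6425232/25 ≈ 257009.280 → 257009.
At 24 labels/s: frame 257009 → 02:58:28:17.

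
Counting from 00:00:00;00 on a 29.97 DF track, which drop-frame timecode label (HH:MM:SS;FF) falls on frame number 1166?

Ten DF minutes hold 17982 frames, so frame 1166 lies in block 0 (frames 0–17981) with 1166 frames into that block.
The block's first minute is 1800 frames and the rest 1798 each; 1166 frames reaches minute 0, so 0 × 18 + 0 × 2 = 0 labels have been skipped so far.
Adding those back, label number 1166 + 0 = 1166 at 30 labels/s is 38 s + 26 f = 0 h 0 min 38 s frame 26, i.e. 00:00:38;26.

00:00:38;26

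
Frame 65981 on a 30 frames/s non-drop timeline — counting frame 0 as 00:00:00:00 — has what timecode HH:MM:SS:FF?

65981 ÷ 30 = 2199 full seconds, remainder 11 frames.
2199 s = 0 h 36 min 39 s.
Timecode: 00:36:39:11.

00:36:39:11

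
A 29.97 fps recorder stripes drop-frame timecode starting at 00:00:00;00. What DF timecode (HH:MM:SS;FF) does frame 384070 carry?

Ten DF minutes hold 17982 frames, so frame 384070 lies in block 21 (frames 377622–395603) with 6448 frames into that block.
The block's first minute is 1800 frames and the rest 1798 each; 6448 frames reaches minute 3, so 21 × 18 + 3 × 2 = 384 labels have been skipped so far.
Adding those back, label number 384070 + 384 = 384454 at 30 labels/s is 12815 s + 4 f = 3 h 33 min 35 s frame 4, i.e. 03:33:35;04.

03:33:35;04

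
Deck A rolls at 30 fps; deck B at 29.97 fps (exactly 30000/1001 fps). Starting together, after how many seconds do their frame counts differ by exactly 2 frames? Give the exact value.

1001/15 seconds

The gap grows by |30000/1001 − 30| = 30/1001 frames per second.
Time for a 2-frame gap: 2 ÷ (30/1001) = 1001/15 s.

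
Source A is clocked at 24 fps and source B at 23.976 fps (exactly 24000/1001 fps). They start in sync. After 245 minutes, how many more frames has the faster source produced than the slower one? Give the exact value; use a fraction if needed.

245 min = 14700 s.
A emits 24 × 14700 = 352800 frames; B emits 24000/1001 × 14700 = 50400000/143.
Difference = 50400/143 frames (≈ 352.4476); B is behind A.

50400/143 frames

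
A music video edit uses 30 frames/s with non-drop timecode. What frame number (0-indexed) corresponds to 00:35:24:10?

Total seconds to the label: (0 × 3600 + 35 × 60 + 24) = 2124.
Frame index = 2124 × 30 + 10 = 63730.

63730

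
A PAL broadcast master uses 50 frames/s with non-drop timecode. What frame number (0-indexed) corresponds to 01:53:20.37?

Total seconds to the label: (1 × 3600 + 53 × 60 + 20) = 6800.
Frame index = 6800 × 50 + 37 = 340037.

340037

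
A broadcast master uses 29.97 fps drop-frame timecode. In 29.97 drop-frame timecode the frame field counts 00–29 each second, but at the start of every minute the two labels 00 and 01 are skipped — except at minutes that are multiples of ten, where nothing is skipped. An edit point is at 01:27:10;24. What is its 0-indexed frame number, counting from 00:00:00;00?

156766

Complete 10-minute blocks: 8, each 17982 frames → 143856.
Remaining 7 whole minutes in the current block: 1800 + 6 × 1798 = 12588 frames.
Within the current minute: 10 × 30 + 24 − 2 = 322 (labels ;00/;01 skipped at this minute). Total = 143856 + 12588 + 322 = 156766.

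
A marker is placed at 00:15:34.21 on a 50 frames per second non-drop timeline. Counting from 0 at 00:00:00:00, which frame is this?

Total seconds to the label: (0 × 3600 + 15 × 60 + 34) = 934.
Frame index = 934 × 50 + 21 = 46721.

frame 46721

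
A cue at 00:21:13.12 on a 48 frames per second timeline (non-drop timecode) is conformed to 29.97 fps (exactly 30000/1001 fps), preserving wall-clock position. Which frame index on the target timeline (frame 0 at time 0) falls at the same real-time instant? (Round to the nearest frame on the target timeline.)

Source frame index: (0×3600 + 21×60 + 13) × 48 + 12 = 61116.
Real time: 61116 / (48) = 5093/4 s.
Target frame: (5093/4) × (30000/1001) = 3472500/91 ≈ 38159.341 → 38159.

frame 38159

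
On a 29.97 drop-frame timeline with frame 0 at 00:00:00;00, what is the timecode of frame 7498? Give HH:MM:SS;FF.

00:04:10;06

Ten DF minutes hold 17982 frames, so frame 7498 lies in block 0 (frames 0–17981) with 7498 frames into that block.
The block's first minute is 1800 frames and the rest 1798 each; 7498 frames reaches minute 4, so 0 × 18 + 4 × 2 = 8 labels have been skipped so far.
Adding those back, label number 7498 + 8 = 7506 at 30 labels/s is 250 s + 6 f = 0 h 4 min 10 s frame 6, i.e. 00:04:10;06.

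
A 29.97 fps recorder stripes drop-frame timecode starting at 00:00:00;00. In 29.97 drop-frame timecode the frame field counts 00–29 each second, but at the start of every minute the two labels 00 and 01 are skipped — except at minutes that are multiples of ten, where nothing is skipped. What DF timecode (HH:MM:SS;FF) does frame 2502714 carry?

Each 10-minute DF block holds 10 × 60 × 30 − 9 × 2 = 17982 frames. 2502714 ÷ 17982 → 139 full blocks, remainder 3216.
Within the partial block the first minute is 1800 frames and each further minute 1798, so 1 further minute boundary passed. Total skipped labels = 18 × 139 + 2 × 1 = 2504.
Non-drop label index = 2502714 + 2504 = 2505218; at 30 labels/s that is 23:11:47:08, i.e. DF 23:11:47;08.

23:11:47;08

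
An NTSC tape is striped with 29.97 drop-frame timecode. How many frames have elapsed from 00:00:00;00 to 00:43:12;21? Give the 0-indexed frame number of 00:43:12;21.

77703

Complete 10-minute blocks: 4, each 17982 frames → 71928.
Remaining 3 whole minutes in the current block: 1800 + 2 × 1798 = 5396 frames.
Within the current minute: 12 × 30 + 21 − 2 = 379 (labels ;00/;01 skipped at this minute). Total = 71928 + 5396 + 379 = 77703.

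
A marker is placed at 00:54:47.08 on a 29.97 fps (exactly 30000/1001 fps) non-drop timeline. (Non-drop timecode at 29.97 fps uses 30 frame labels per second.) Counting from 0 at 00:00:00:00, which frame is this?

Total seconds to the label: (0 × 3600 + 54 × 60 + 47) = 3287.
Frame index = 3287 × 30 + 8 = 98618.

frame 98618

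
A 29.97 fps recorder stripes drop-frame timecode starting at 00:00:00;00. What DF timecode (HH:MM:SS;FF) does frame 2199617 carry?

Each 10-minute DF block holds 10 × 60 × 30 − 9 × 2 = 17982 frames. 2199617 ÷ 17982 → 122 full blocks, remainder 5813.
Within the partial block the first minute is 1800 frames and each further minute 1798, so 3 further minute boundaries passed. Total skipped labels = 18 × 122 + 2 × 3 = 2202.
Non-drop label index = 2199617 + 2202 = 2201819; at 30 labels/s that is 20:23:13:29, i.e. DF 20:23:13;29.

20:23:13;29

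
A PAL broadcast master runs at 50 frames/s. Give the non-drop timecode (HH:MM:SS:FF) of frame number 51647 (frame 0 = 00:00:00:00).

00:17:12:47

51647 ÷ 50 = 1032 full seconds, remainder 47 frames.
1032 s = 0 h 17 min 12 s.
Timecode: 00:17:12:47.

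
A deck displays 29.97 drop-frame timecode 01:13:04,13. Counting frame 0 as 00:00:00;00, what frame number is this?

131401

Complete 10-minute blocks: 7, each 17982 frames → 125874.
Remaining 3 whole minutes in the current block: 1800 + 2 × 1798 = 5396 frames.
Within the current minute: 4 × 30 + 13 − 2 = 131 (labels ;00/;01 skipped at this minute). Total = 125874 + 5396 + 131 = 131401.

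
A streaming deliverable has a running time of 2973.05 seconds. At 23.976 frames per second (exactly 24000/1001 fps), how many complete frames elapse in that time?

Frames = 2973.05 × 24000/1001 = 71353200/1001 ≈ 71281.9181.
Complete frames: 71281.

71281 frames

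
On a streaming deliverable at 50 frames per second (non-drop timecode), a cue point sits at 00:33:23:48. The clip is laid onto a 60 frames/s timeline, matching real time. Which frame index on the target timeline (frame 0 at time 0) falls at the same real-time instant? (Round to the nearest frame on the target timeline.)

Source frame index: (0×3600 + 33×60 + 23) × 50 + 48 = 100198.
Real time: 100198 / (50) = 50099/25 s.
Target frame: (50099/25) × (60) = 601188/5 ≈ 120237.600 → 120238.

frame 120238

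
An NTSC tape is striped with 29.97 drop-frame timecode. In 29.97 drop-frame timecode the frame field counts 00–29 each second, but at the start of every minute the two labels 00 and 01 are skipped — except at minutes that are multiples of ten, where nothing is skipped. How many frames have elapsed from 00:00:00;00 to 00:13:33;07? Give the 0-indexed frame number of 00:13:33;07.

24373

Complete 10-minute blocks: 1, each 17982 frames → 17982.
Remaining 3 whole minutes in the current block: 1800 + 2 × 1798 = 5396 frames.
Within the current minute: 33 × 30 + 7 − 2 = 995 (labels ;00/;01 skipped at this minute). Total = 17982 + 5396 + 995 = 24373.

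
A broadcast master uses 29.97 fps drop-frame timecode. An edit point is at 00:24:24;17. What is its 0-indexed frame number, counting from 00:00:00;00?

As if non-drop at 30 labels/s: (0 × 3600 + 24 × 60 + 24) × 30 + 17 = 43937.
Minute boundaries passed: 24; those not divisible by 10: 24 − 2 = 22; dropped labels = 2 × 22 = 44.
Actual frame index = 43937 − 44 = 43893.

43893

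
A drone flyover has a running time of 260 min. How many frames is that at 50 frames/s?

260 min = 15600 s.
Frames = 15600 × 50 = 780000.

780000 frames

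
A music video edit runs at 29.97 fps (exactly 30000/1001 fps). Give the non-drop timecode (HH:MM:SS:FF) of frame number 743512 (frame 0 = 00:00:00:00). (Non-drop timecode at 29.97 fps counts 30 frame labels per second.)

06:53:03:22

743512 ÷ 30 = 24783 full seconds, remainder 22 frames.
24783 s = 6 h 53 min 3 s.
Timecode: 06:53:03:22.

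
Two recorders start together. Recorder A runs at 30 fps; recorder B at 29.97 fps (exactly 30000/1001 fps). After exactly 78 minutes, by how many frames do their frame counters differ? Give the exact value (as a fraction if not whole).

78 min = 4680 s.
A emits 30 × 4680 = 140400 frames; B emits 30000/1001 × 4680 = 10800000/77.
Difference = 10800/77 frames (≈ 140.2597); B is behind A.

10800/77 frames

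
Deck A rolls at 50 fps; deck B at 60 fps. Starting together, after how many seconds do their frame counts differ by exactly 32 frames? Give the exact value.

The gap grows by |60 − 50| = 10 frames per second.
Time for a 32-frame gap: 32 ÷ (10) = 3.2 s.

3.2 seconds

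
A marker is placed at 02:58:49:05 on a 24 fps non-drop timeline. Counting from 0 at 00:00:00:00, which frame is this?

Total seconds to the label: (2 × 3600 + 58 × 60 + 49) = 10729.
Frame index = 10729 × 24 + 5 = 257501.

frame 257501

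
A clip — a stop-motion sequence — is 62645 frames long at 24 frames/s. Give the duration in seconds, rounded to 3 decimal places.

Running time = 62645 × 1/24 = 62645/24 s ≈ 2610.208 s.

2610.208 seconds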